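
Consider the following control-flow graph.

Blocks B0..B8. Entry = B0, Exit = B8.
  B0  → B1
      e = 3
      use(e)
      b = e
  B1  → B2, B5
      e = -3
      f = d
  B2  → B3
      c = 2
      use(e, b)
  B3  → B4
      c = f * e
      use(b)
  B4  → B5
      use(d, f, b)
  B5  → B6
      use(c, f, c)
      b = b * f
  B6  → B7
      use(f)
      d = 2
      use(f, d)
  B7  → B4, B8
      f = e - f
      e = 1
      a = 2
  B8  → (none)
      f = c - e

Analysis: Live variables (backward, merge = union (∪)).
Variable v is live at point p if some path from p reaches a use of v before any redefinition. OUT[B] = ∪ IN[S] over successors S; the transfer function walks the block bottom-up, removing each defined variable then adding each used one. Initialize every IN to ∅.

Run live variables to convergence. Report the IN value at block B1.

Answer: {b, c, d}

Derivation:
Fixpoint table:
  B0:   IN={c, d}   OUT={b, c, d}
  B1:   IN={b, c, d}   OUT={b, c, d, e, f}
  B2:   IN={b, d, e, f}   OUT={b, d, e, f}
  B3:   IN={b, d, e, f}   OUT={b, c, d, e, f}
  B4:   IN={b, c, d, e, f}   OUT={b, c, e, f}
  B5:   IN={b, c, e, f}   OUT={b, c, e, f}
  B6:   IN={b, c, e, f}   OUT={b, c, d, e, f}
  B7:   IN={b, c, d, e, f}   OUT={b, c, d, e, f}
  B8:   IN={c, e}   OUT={}

Merge at B1: OUT[B1] = IN[B2] ⊔ IN[B5] = {b, c, d, e, f}
Applying B1's transfer function to that OUT value gives IN[B1] (row B1 above).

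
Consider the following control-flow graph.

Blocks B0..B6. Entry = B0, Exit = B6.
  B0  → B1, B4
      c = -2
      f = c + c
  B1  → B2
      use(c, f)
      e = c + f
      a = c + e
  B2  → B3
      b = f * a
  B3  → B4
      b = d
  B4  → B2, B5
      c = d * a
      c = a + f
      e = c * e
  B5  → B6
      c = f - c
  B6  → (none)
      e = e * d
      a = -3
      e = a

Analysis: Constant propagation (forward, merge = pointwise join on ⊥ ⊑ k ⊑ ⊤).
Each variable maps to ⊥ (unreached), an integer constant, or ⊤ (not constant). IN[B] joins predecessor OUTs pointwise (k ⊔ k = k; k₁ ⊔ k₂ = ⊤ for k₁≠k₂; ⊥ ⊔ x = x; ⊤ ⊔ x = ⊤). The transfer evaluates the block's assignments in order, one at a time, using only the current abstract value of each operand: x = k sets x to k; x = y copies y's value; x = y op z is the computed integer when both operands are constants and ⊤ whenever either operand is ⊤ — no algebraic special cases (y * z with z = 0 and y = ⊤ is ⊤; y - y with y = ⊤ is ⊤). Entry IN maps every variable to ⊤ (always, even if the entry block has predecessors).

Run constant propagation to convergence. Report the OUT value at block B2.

Answer: {a: ⊤, b: ⊤, c: ⊤, d: ⊤, e: ⊤, f: -4}

Derivation:
Per-block solution:
  B0:  IN=(all ⊤)  OUT={c:-2, f:-4; rest ⊤}
  B1:  IN={c:-2, f:-4; rest ⊤}  OUT={a:-8, c:-2, e:-6, f:-4; rest ⊤}
  B2:  IN={f:-4; rest ⊤}  OUT={f:-4; rest ⊤}
  B3:  IN={f:-4; rest ⊤}  OUT={f:-4; rest ⊤}
  B4:  IN={f:-4; rest ⊤}  OUT={f:-4; rest ⊤}
  B5:  IN={f:-4; rest ⊤}  OUT={f:-4; rest ⊤}
  B6:  IN={f:-4; rest ⊤}  OUT={a:-3, e:-3, f:-4; rest ⊤}

Merge at B2: IN[B2] = OUT[B1] ⊔ OUT[B4] = {a: ⊤, b: ⊤, c: ⊤, d: ⊤, e: ⊤, f: -4}
Applying B2's transfer function to that IN value gives OUT[B2] (row B2 above).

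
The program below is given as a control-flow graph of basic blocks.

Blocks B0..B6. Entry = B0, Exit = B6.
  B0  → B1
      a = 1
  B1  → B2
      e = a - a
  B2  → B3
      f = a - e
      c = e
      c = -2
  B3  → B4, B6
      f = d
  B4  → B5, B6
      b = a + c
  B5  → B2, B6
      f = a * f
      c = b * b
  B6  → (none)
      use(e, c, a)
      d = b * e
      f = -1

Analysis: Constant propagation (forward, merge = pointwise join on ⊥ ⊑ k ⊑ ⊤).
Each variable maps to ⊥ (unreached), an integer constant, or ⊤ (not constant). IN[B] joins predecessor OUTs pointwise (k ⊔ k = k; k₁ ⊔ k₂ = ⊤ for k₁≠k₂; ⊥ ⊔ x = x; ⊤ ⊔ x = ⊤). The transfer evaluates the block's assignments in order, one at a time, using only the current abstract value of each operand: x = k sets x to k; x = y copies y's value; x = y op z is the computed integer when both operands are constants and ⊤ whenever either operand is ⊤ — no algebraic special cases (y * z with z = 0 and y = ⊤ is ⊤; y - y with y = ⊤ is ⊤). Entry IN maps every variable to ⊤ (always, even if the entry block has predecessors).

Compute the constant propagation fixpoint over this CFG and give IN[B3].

Per-block solution:
  B0:  IN=(all ⊤)  OUT={a:1; rest ⊤}
  B1:  IN={a:1; rest ⊤}  OUT={a:1, e:0; rest ⊤}
  B2:  IN={a:1, e:0; rest ⊤}  OUT={a:1, c:-2, e:0, f:1; rest ⊤}
  B3:  IN={a:1, c:-2, e:0, f:1; rest ⊤}  OUT={a:1, c:-2, e:0; rest ⊤}
  B4:  IN={a:1, c:-2, e:0; rest ⊤}  OUT={a:1, b:-1, c:-2, e:0; rest ⊤}
  B5:  IN={a:1, b:-1, c:-2, e:0; rest ⊤}  OUT={a:1, b:-1, c:1, e:0; rest ⊤}
  B6:  IN={a:1, e:0; rest ⊤}  OUT={a:1, e:0, f:-1; rest ⊤}

Merge at B3: IN[B3] = OUT[B2] = {a: 1, b: ⊤, c: -2, d: ⊤, e: 0, f: 1}

Answer: {a: 1, b: ⊤, c: -2, d: ⊤, e: 0, f: 1}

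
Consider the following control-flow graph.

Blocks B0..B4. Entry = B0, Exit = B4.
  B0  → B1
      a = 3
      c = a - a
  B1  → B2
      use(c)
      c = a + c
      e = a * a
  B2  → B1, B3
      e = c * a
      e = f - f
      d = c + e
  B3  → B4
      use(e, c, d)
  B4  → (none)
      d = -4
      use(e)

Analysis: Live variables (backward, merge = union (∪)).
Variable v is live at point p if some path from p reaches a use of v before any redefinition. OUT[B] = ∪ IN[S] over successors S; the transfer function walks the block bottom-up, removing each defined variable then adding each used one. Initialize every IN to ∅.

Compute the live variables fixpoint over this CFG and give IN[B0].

Per-block solution:
  B0: | IN={f} | OUT={a, c, f}
  B1: | IN={a, c, f} | OUT={a, c, f}
  B2: | IN={a, c, f} | OUT={a, c, d, e, f}
  B3: | IN={c, d, e} | OUT={e}
  B4: | IN={e} | OUT={}

Merge at B0: OUT[B0] = IN[B1] = {a, c, f}
Applying B0's transfer function to that OUT value gives IN[B0] (row B0 above).

Answer: {f}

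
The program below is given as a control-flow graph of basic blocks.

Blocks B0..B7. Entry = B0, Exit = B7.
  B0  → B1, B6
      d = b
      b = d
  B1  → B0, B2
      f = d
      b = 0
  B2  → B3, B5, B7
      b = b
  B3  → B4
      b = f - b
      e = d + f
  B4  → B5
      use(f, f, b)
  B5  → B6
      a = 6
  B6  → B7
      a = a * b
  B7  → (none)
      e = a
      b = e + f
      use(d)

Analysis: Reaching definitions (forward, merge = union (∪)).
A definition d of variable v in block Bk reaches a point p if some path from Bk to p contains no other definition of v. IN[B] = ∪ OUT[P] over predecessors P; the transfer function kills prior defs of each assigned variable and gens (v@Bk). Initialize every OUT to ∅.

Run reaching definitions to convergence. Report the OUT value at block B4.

Answer: {b@B3, d@B0, e@B3, f@B1}

Trace:
Per-block solution:
  B0: | IN={b@B1, d@B0, f@B1} | OUT={b@B0, d@B0, f@B1}
  B1: | IN={b@B0, d@B0, f@B1} | OUT={b@B1, d@B0, f@B1}
  B2: | IN={b@B1, d@B0, f@B1} | OUT={b@B2, d@B0, f@B1}
  B3: | IN={b@B2, d@B0, f@B1} | OUT={b@B3, d@B0, e@B3, f@B1}
  B4: | IN={b@B3, d@B0, e@B3, f@B1} | OUT={b@B3, d@B0, e@B3, f@B1}
  B5: | IN={b@B2, b@B3, d@B0, e@B3, f@B1} | OUT={a@B5, b@B2, b@B3, d@B0, e@B3, f@B1}
  B6: | IN={a@B5, b@B0, b@B2, b@B3, d@B0, e@B3, f@B1} | OUT={a@B6, b@B0, b@B2, b@B3, d@B0, e@B3, f@B1}
  B7: | IN={a@B6, b@B0, b@B2, b@B3, d@B0, e@B3, f@B1} | OUT={a@B6, b@B7, d@B0, e@B7, f@B1}

Merge at B4: IN[B4] = OUT[B3] = {b@B3, d@B0, e@B3, f@B1}
Applying B4's transfer function to that IN value gives OUT[B4] (row B4 above).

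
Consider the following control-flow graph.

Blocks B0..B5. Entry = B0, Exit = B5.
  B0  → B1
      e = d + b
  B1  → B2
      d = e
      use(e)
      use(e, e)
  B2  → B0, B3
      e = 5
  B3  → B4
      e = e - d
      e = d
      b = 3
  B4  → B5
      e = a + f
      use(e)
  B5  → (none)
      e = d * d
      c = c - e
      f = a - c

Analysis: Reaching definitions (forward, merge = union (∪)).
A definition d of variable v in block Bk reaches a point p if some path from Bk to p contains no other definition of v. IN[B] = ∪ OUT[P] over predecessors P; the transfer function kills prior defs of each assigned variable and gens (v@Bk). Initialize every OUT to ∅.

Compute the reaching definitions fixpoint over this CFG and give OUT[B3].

Answer: {b@B3, d@B1, e@B3}

Derivation:
Fixpoint table:
  B0: | IN={d@B1, e@B2} | OUT={d@B1, e@B0}
  B1: | IN={d@B1, e@B0} | OUT={d@B1, e@B0}
  B2: | IN={d@B1, e@B0} | OUT={d@B1, e@B2}
  B3: | IN={d@B1, e@B2} | OUT={b@B3, d@B1, e@B3}
  B4: | IN={b@B3, d@B1, e@B3} | OUT={b@B3, d@B1, e@B4}
  B5: | IN={b@B3, d@B1, e@B4} | OUT={b@B3, c@B5, d@B1, e@B5, f@B5}

Merge at B3: IN[B3] = OUT[B2] = {d@B1, e@B2}
Applying B3's transfer function to that IN value gives OUT[B3] (row B3 above).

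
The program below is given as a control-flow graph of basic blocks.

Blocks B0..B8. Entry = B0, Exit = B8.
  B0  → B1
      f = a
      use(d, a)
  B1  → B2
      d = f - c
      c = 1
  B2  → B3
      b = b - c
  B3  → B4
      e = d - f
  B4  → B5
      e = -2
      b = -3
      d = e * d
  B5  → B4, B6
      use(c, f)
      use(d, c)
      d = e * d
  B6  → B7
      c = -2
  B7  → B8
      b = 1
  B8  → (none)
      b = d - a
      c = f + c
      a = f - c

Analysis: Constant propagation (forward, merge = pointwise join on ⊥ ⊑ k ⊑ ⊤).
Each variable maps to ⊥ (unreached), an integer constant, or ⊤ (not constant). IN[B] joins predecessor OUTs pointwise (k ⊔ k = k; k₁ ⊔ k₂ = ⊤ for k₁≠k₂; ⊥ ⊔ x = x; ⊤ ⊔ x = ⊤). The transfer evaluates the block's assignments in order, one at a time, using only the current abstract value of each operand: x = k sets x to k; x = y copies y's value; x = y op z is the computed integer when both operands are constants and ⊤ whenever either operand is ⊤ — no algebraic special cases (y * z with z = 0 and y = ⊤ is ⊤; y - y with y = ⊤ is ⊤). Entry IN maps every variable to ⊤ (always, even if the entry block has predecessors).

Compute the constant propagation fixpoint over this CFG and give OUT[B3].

Answer: {a: ⊤, b: ⊤, c: 1, d: ⊤, e: ⊤, f: ⊤}

Trace:
Per-block solution:
  B0: | IN=(all ⊤) | OUT=(all ⊤)
  B1: | IN=(all ⊤) | OUT={c:1; rest ⊤}
  B2: | IN={c:1; rest ⊤} | OUT={c:1; rest ⊤}
  B3: | IN={c:1; rest ⊤} | OUT={c:1; rest ⊤}
  B4: | IN={c:1; rest ⊤} | OUT={b:-3, c:1, e:-2; rest ⊤}
  B5: | IN={b:-3, c:1, e:-2; rest ⊤} | OUT={b:-3, c:1, e:-2; rest ⊤}
  B6: | IN={b:-3, c:1, e:-2; rest ⊤} | OUT={b:-3, c:-2, e:-2; rest ⊤}
  B7: | IN={b:-3, c:-2, e:-2; rest ⊤} | OUT={b:1, c:-2, e:-2; rest ⊤}
  B8: | IN={b:1, c:-2, e:-2; rest ⊤} | OUT={e:-2; rest ⊤}

Merge at B3: IN[B3] = OUT[B2] = {a: ⊤, b: ⊤, c: 1, d: ⊤, e: ⊤, f: ⊤}
Applying B3's transfer function to that IN value gives OUT[B3] (row B3 above).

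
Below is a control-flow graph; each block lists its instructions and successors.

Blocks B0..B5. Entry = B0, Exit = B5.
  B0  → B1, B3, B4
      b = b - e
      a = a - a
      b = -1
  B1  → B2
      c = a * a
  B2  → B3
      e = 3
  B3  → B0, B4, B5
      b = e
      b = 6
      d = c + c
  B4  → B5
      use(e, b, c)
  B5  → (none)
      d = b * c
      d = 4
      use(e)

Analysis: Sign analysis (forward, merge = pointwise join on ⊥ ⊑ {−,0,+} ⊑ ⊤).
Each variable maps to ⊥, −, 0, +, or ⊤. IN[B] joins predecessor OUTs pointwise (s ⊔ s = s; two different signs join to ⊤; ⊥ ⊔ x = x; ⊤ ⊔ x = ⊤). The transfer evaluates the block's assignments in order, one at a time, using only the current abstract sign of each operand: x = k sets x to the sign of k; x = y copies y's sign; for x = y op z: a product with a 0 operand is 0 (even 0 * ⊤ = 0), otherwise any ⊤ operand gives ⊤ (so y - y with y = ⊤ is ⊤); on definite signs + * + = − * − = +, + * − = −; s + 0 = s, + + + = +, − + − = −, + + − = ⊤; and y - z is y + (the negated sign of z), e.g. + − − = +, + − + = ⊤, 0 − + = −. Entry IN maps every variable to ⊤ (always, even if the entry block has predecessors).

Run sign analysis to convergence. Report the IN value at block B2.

Per-block solution:
  B0:  IN=(all ⊤)  OUT={b:-; rest ⊤}
  B1:  IN={b:-; rest ⊤}  OUT={b:-; rest ⊤}
  B2:  IN={b:-; rest ⊤}  OUT={b:-, e:+; rest ⊤}
  B3:  IN={b:-; rest ⊤}  OUT={b:+; rest ⊤}
  B4:  IN=(all ⊤)  OUT=(all ⊤)
  B5:  IN=(all ⊤)  OUT={d:+; rest ⊤}

Merge at B2: IN[B2] = OUT[B1] = {a: ⊤, b: -, c: ⊤, d: ⊤, e: ⊤, f: ⊤}

Answer: {a: ⊤, b: -, c: ⊤, d: ⊤, e: ⊤, f: ⊤}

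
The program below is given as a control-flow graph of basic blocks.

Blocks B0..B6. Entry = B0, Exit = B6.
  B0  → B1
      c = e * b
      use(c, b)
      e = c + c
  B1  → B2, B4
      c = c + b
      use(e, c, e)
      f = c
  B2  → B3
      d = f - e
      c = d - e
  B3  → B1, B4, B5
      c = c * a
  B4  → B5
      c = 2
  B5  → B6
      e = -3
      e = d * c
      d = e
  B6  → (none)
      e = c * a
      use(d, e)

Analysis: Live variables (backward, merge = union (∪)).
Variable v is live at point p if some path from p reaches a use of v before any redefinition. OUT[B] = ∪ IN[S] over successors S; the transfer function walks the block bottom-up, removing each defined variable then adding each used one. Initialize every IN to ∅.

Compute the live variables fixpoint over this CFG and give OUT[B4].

Fixpoint table:
  B0:   IN={a, b, d, e}   OUT={a, b, c, d, e}
  B1:   IN={a, b, c, d, e}   OUT={a, b, d, e, f}
  B2:   IN={a, b, e, f}   OUT={a, b, c, d, e}
  B3:   IN={a, b, c, d, e}   OUT={a, b, c, d, e}
  B4:   IN={a, d}   OUT={a, c, d}
  B5:   IN={a, c, d}   OUT={a, c, d}
  B6:   IN={a, c, d}   OUT={}

Merge at B4: OUT[B4] = IN[B5] = {a, c, d}

Answer: {a, c, d}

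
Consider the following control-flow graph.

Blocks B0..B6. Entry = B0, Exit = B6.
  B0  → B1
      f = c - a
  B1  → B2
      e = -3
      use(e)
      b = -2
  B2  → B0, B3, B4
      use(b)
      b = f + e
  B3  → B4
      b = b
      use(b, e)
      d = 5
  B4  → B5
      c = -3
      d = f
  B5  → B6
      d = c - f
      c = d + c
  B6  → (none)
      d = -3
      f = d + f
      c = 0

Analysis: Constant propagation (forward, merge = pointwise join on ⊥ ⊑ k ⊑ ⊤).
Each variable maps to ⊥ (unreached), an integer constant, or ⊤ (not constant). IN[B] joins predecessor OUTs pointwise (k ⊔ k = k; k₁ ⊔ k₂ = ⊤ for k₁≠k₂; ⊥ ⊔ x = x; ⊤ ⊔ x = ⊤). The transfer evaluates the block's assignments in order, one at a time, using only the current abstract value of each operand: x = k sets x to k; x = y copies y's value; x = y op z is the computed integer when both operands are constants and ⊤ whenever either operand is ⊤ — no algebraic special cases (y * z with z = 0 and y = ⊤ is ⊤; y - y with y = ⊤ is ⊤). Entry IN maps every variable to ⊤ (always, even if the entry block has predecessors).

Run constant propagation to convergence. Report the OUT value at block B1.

Answer: {a: ⊤, b: -2, c: ⊤, d: ⊤, e: -3, f: ⊤}

Derivation:
Converged values:
  B0:  IN=(all ⊤)  OUT=(all ⊤)
  B1:  IN=(all ⊤)  OUT={b:-2, e:-3; rest ⊤}
  B2:  IN={b:-2, e:-3; rest ⊤}  OUT={e:-3; rest ⊤}
  B3:  IN={e:-3; rest ⊤}  OUT={d:5, e:-3; rest ⊤}
  B4:  IN={e:-3; rest ⊤}  OUT={c:-3, e:-3; rest ⊤}
  B5:  IN={c:-3, e:-3; rest ⊤}  OUT={e:-3; rest ⊤}
  B6:  IN={e:-3; rest ⊤}  OUT={c:0, d:-3, e:-3; rest ⊤}

Merge at B1: IN[B1] = OUT[B0] = {a: ⊤, b: ⊤, c: ⊤, d: ⊤, e: ⊤, f: ⊤}
Applying B1's transfer function to that IN value gives OUT[B1] (row B1 above).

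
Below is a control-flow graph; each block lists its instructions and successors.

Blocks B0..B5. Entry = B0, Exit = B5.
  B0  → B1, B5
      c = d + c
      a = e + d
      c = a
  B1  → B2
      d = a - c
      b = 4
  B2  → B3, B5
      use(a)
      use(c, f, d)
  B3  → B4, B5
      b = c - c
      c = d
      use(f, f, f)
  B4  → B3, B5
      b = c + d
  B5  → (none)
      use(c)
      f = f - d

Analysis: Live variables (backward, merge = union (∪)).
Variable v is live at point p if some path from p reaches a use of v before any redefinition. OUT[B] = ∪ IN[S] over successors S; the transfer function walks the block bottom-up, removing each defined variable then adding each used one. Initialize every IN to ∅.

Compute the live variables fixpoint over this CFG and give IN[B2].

Converged values:
  B0:   IN={c, d, e, f}   OUT={a, c, d, f}
  B1:   IN={a, c, f}   OUT={a, c, d, f}
  B2:   IN={a, c, d, f}   OUT={c, d, f}
  B3:   IN={c, d, f}   OUT={c, d, f}
  B4:   IN={c, d, f}   OUT={c, d, f}
  B5:   IN={c, d, f}   OUT={}

Merge at B2: OUT[B2] = IN[B3] ⊔ IN[B5] = {c, d, f}
Applying B2's transfer function to that OUT value gives IN[B2] (row B2 above).

Answer: {a, c, d, f}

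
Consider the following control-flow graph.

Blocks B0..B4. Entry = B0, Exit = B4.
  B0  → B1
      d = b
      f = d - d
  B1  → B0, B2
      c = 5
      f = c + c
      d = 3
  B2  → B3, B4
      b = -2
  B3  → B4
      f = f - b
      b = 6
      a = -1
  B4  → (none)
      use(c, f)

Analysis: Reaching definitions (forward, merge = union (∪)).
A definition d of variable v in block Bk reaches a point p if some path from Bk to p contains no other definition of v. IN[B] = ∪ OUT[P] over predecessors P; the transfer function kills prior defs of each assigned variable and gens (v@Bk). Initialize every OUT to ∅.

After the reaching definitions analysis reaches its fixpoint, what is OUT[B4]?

Converged values:
  B0:   IN={c@B1, d@B1, f@B1}   OUT={c@B1, d@B0, f@B0}
  B1:   IN={c@B1, d@B0, f@B0}   OUT={c@B1, d@B1, f@B1}
  B2:   IN={c@B1, d@B1, f@B1}   OUT={b@B2, c@B1, d@B1, f@B1}
  B3:   IN={b@B2, c@B1, d@B1, f@B1}   OUT={a@B3, b@B3, c@B1, d@B1, f@B3}
  B4:   IN={a@B3, b@B2, b@B3, c@B1, d@B1, f@B1, f@B3}   OUT={a@B3, b@B2, b@B3, c@B1, d@B1, f@B1, f@B3}

Merge at B4: IN[B4] = OUT[B2] ⊔ OUT[B3] = {a@B3, b@B2, b@B3, c@B1, d@B1, f@B1, f@B3}
Applying B4's transfer function to that IN value gives OUT[B4] (row B4 above).

Answer: {a@B3, b@B2, b@B3, c@B1, d@B1, f@B1, f@B3}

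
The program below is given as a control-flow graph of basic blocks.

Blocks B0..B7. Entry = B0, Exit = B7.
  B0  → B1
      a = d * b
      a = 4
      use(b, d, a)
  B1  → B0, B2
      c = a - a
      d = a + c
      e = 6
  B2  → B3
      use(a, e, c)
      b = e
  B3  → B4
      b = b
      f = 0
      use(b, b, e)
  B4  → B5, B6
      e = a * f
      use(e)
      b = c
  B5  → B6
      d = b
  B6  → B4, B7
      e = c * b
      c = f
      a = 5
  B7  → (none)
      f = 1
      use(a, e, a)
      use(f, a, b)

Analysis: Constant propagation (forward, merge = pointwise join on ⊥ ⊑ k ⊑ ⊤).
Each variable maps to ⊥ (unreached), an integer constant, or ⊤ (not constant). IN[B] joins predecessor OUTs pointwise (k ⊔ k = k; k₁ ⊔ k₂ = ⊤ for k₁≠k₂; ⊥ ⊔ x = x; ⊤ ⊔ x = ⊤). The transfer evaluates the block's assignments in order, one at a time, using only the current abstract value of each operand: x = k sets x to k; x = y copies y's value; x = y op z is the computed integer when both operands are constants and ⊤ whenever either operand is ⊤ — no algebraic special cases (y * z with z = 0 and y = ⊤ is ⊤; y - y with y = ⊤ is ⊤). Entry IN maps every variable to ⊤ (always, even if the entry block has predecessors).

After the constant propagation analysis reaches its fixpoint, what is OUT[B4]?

Answer: {a: ⊤, b: 0, c: 0, d: ⊤, e: ⊤, f: 0}

Derivation:
Converged values:
  B0:  IN=(all ⊤)  OUT={a:4; rest ⊤}
  B1:  IN={a:4; rest ⊤}  OUT={a:4, c:0, d:4, e:6; rest ⊤}
  B2:  IN={a:4, c:0, d:4, e:6; rest ⊤}  OUT={a:4, b:6, c:0, d:4, e:6; rest ⊤}
  B3:  IN={a:4, b:6, c:0, d:4, e:6; rest ⊤}  OUT={a:4, b:6, c:0, d:4, e:6, f:0; rest ⊤}
  B4:  IN={c:0, f:0; rest ⊤}  OUT={b:0, c:0, f:0; rest ⊤}
  B5:  IN={b:0, c:0, f:0; rest ⊤}  OUT={b:0, c:0, d:0, f:0; rest ⊤}
  B6:  IN={b:0, c:0, f:0; rest ⊤}  OUT={a:5, b:0, c:0, e:0, f:0; rest ⊤}
  B7:  IN={a:5, b:0, c:0, e:0, f:0; rest ⊤}  OUT={a:5, b:0, c:0, e:0, f:1; rest ⊤}

Merge at B4: IN[B4] = OUT[B3] ⊔ OUT[B6] = {a: ⊤, b: ⊤, c: 0, d: ⊤, e: ⊤, f: 0}
Applying B4's transfer function to that IN value gives OUT[B4] (row B4 above).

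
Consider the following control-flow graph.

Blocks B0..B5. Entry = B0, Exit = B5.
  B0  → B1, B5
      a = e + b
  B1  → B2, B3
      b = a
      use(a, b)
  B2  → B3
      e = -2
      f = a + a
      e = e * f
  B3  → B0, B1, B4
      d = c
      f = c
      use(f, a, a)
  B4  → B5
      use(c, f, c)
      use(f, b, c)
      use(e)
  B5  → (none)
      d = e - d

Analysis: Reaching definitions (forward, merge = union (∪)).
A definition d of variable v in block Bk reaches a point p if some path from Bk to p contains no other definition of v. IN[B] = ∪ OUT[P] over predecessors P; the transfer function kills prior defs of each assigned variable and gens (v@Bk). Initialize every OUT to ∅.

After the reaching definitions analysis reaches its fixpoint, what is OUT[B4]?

Answer: {a@B0, b@B1, d@B3, e@B2, f@B3}

Derivation:
Per-block solution:
  B0: | IN={a@B0, b@B1, d@B3, e@B2, f@B3} | OUT={a@B0, b@B1, d@B3, e@B2, f@B3}
  B1: | IN={a@B0, b@B1, d@B3, e@B2, f@B3} | OUT={a@B0, b@B1, d@B3, e@B2, f@B3}
  B2: | IN={a@B0, b@B1, d@B3, e@B2, f@B3} | OUT={a@B0, b@B1, d@B3, e@B2, f@B2}
  B3: | IN={a@B0, b@B1, d@B3, e@B2, f@B2, f@B3} | OUT={a@B0, b@B1, d@B3, e@B2, f@B3}
  B4: | IN={a@B0, b@B1, d@B3, e@B2, f@B3} | OUT={a@B0, b@B1, d@B3, e@B2, f@B3}
  B5: | IN={a@B0, b@B1, d@B3, e@B2, f@B3} | OUT={a@B0, b@B1, d@B5, e@B2, f@B3}

Merge at B4: IN[B4] = OUT[B3] = {a@B0, b@B1, d@B3, e@B2, f@B3}
Applying B4's transfer function to that IN value gives OUT[B4] (row B4 above).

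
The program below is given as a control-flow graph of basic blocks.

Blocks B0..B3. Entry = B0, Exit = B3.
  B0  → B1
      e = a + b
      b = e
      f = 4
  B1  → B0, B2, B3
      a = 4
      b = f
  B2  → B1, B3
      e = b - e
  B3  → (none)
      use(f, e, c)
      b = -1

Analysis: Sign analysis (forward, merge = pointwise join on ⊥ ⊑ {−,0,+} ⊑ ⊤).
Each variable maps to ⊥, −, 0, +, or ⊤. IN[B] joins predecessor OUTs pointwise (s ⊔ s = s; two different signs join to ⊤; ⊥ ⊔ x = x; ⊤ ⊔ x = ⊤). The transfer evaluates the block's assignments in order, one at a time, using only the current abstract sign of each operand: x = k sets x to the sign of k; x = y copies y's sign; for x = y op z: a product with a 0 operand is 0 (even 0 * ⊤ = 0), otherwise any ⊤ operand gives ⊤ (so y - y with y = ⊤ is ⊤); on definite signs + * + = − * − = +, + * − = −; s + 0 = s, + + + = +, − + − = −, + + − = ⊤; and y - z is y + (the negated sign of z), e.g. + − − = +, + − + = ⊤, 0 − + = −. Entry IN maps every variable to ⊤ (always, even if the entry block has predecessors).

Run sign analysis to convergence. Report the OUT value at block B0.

Per-block solution:
  B0:  IN=(all ⊤)  OUT={f:+; rest ⊤}
  B1:  IN={f:+; rest ⊤}  OUT={a:+, b:+, f:+; rest ⊤}
  B2:  IN={a:+, b:+, f:+; rest ⊤}  OUT={a:+, b:+, f:+; rest ⊤}
  B3:  IN={a:+, b:+, f:+; rest ⊤}  OUT={a:+, b:-, f:+; rest ⊤}

Merge at B0 (entry node, so the boundary value (all ⊤) is joined with the incoming edge(s)): IN[B0] = (all ⊤) ⊔ OUT[B1] = {a: ⊤, b: ⊤, c: ⊤, d: ⊤, e: ⊤, f: ⊤}
Applying B0's transfer function to that IN value gives OUT[B0] (row B0 above).

Answer: {a: ⊤, b: ⊤, c: ⊤, d: ⊤, e: ⊤, f: +}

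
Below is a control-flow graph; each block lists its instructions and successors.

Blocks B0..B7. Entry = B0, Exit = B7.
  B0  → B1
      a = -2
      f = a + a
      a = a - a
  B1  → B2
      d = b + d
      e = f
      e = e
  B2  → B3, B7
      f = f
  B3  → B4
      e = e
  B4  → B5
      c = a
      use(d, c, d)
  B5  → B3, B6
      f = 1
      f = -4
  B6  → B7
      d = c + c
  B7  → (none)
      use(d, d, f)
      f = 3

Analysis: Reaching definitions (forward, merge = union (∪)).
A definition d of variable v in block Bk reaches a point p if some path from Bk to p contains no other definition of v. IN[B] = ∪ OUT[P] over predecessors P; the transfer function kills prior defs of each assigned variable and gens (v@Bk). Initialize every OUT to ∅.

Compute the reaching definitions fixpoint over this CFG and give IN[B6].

Answer: {a@B0, c@B4, d@B1, e@B3, f@B5}

Trace:
Per-block solution:
  B0:  IN={}  OUT={a@B0, f@B0}
  B1:  IN={a@B0, f@B0}  OUT={a@B0, d@B1, e@B1, f@B0}
  B2:  IN={a@B0, d@B1, e@B1, f@B0}  OUT={a@B0, d@B1, e@B1, f@B2}
  B3:  IN={a@B0, c@B4, d@B1, e@B1, e@B3, f@B2, f@B5}  OUT={a@B0, c@B4, d@B1, e@B3, f@B2, f@B5}
  B4:  IN={a@B0, c@B4, d@B1, e@B3, f@B2, f@B5}  OUT={a@B0, c@B4, d@B1, e@B3, f@B2, f@B5}
  B5:  IN={a@B0, c@B4, d@B1, e@B3, f@B2, f@B5}  OUT={a@B0, c@B4, d@B1, e@B3, f@B5}
  B6:  IN={a@B0, c@B4, d@B1, e@B3, f@B5}  OUT={a@B0, c@B4, d@B6, e@B3, f@B5}
  B7:  IN={a@B0, c@B4, d@B1, d@B6, e@B1, e@B3, f@B2, f@B5}  OUT={a@B0, c@B4, d@B1, d@B6, e@B1, e@B3, f@B7}

Merge at B6: IN[B6] = OUT[B5] = {a@B0, c@B4, d@B1, e@B3, f@B5}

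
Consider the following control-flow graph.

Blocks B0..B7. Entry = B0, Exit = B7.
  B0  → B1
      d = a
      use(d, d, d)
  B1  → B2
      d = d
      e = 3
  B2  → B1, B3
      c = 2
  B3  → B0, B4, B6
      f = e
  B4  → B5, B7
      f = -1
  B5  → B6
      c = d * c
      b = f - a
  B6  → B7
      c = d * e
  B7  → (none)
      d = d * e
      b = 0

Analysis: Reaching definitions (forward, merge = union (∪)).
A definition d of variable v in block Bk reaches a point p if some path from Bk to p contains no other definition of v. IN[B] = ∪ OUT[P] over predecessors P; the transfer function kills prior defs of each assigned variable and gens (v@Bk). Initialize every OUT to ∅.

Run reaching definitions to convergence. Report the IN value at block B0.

Answer: {c@B2, d@B1, e@B1, f@B3}

Working:
Converged values:
  B0:   IN={c@B2, d@B1, e@B1, f@B3}   OUT={c@B2, d@B0, e@B1, f@B3}
  B1:   IN={c@B2, d@B0, d@B1, e@B1, f@B3}   OUT={c@B2, d@B1, e@B1, f@B3}
  B2:   IN={c@B2, d@B1, e@B1, f@B3}   OUT={c@B2, d@B1, e@B1, f@B3}
  B3:   IN={c@B2, d@B1, e@B1, f@B3}   OUT={c@B2, d@B1, e@B1, f@B3}
  B4:   IN={c@B2, d@B1, e@B1, f@B3}   OUT={c@B2, d@B1, e@B1, f@B4}
  B5:   IN={c@B2, d@B1, e@B1, f@B4}   OUT={b@B5, c@B5, d@B1, e@B1, f@B4}
  B6:   IN={b@B5, c@B2, c@B5, d@B1, e@B1, f@B3, f@B4}   OUT={b@B5, c@B6, d@B1, e@B1, f@B3, f@B4}
  B7:   IN={b@B5, c@B2, c@B6, d@B1, e@B1, f@B3, f@B4}   OUT={b@B7, c@B2, c@B6, d@B7, e@B1, f@B3, f@B4}

Merge at B0 (entry node, so the boundary value {} is joined with the incoming edge(s)): IN[B0] = {} ⊔ OUT[B3] = {c@B2, d@B1, e@B1, f@B3}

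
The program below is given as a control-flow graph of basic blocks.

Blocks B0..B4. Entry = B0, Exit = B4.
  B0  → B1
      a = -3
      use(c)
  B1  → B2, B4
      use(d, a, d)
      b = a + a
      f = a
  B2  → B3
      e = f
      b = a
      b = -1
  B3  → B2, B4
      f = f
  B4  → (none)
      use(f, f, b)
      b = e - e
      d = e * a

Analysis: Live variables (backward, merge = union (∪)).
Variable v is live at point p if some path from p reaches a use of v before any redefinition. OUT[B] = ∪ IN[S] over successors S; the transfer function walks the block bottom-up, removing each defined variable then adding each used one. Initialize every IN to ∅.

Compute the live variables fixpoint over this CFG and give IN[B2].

Fixpoint table:
  B0:   IN={c, d, e}   OUT={a, d, e}
  B1:   IN={a, d, e}   OUT={a, b, e, f}
  B2:   IN={a, f}   OUT={a, b, e, f}
  B3:   IN={a, b, e, f}   OUT={a, b, e, f}
  B4:   IN={a, b, e, f}   OUT={}

Merge at B2: OUT[B2] = IN[B3] = {a, b, e, f}
Applying B2's transfer function to that OUT value gives IN[B2] (row B2 above).

Answer: {a, f}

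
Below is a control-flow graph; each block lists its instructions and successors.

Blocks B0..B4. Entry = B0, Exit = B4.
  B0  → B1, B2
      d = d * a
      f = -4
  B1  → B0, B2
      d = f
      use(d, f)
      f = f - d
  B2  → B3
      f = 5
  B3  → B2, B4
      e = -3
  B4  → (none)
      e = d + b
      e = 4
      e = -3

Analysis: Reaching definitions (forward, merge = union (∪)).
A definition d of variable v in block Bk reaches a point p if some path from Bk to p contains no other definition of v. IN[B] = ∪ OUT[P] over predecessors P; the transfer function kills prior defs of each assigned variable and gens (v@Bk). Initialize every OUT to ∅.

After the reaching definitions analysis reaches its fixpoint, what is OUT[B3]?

Answer: {d@B0, d@B1, e@B3, f@B2}

Derivation:
Converged values:
  B0:   IN={d@B1, f@B1}   OUT={d@B0, f@B0}
  B1:   IN={d@B0, f@B0}   OUT={d@B1, f@B1}
  B2:   IN={d@B0, d@B1, e@B3, f@B0, f@B1, f@B2}   OUT={d@B0, d@B1, e@B3, f@B2}
  B3:   IN={d@B0, d@B1, e@B3, f@B2}   OUT={d@B0, d@B1, e@B3, f@B2}
  B4:   IN={d@B0, d@B1, e@B3, f@B2}   OUT={d@B0, d@B1, e@B4, f@B2}

Merge at B3: IN[B3] = OUT[B2] = {d@B0, d@B1, e@B3, f@B2}
Applying B3's transfer function to that IN value gives OUT[B3] (row B3 above).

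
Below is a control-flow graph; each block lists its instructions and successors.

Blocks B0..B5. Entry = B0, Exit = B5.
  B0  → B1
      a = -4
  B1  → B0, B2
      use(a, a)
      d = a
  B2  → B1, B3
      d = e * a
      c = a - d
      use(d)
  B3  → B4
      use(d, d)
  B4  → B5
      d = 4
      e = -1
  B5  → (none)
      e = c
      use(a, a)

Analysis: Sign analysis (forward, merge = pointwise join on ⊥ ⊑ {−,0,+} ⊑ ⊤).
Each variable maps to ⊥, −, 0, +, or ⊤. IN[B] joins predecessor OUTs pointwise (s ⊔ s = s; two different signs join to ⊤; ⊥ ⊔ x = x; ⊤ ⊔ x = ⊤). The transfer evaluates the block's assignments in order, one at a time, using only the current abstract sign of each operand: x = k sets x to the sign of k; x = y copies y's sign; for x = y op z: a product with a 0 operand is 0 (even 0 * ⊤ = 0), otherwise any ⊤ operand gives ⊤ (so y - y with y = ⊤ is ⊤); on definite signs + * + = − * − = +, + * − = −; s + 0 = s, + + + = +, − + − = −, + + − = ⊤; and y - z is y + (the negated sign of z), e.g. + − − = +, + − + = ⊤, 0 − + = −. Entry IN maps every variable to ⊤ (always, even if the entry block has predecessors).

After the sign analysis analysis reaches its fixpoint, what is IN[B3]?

Answer: {a: -, b: ⊤, c: ⊤, d: ⊤, e: ⊤, f: ⊤}

Working:
Fixpoint table:
  B0:   IN=(all ⊤)   OUT={a:-; rest ⊤}
  B1:   IN={a:-; rest ⊤}   OUT={a:-, d:-; rest ⊤}
  B2:   IN={a:-, d:-; rest ⊤}   OUT={a:-; rest ⊤}
  B3:   IN={a:-; rest ⊤}   OUT={a:-; rest ⊤}
  B4:   IN={a:-; rest ⊤}   OUT={a:-, d:+, e:-; rest ⊤}
  B5:   IN={a:-, d:+, e:-; rest ⊤}   OUT={a:-, d:+; rest ⊤}

Merge at B3: IN[B3] = OUT[B2] = {a: -, b: ⊤, c: ⊤, d: ⊤, e: ⊤, f: ⊤}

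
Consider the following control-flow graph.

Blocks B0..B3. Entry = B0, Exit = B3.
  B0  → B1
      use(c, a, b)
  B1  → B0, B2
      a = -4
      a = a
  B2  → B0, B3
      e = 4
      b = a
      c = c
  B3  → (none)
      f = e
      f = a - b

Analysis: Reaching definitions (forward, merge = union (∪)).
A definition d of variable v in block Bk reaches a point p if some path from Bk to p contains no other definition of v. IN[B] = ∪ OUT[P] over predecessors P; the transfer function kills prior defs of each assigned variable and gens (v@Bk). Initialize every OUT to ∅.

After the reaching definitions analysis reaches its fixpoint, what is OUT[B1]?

Per-block solution:
  B0:  IN={a@B1, b@B2, c@B2, e@B2}  OUT={a@B1, b@B2, c@B2, e@B2}
  B1:  IN={a@B1, b@B2, c@B2, e@B2}  OUT={a@B1, b@B2, c@B2, e@B2}
  B2:  IN={a@B1, b@B2, c@B2, e@B2}  OUT={a@B1, b@B2, c@B2, e@B2}
  B3:  IN={a@B1, b@B2, c@B2, e@B2}  OUT={a@B1, b@B2, c@B2, e@B2, f@B3}

Merge at B1: IN[B1] = OUT[B0] = {a@B1, b@B2, c@B2, e@B2}
Applying B1's transfer function to that IN value gives OUT[B1] (row B1 above).

Answer: {a@B1, b@B2, c@B2, e@B2}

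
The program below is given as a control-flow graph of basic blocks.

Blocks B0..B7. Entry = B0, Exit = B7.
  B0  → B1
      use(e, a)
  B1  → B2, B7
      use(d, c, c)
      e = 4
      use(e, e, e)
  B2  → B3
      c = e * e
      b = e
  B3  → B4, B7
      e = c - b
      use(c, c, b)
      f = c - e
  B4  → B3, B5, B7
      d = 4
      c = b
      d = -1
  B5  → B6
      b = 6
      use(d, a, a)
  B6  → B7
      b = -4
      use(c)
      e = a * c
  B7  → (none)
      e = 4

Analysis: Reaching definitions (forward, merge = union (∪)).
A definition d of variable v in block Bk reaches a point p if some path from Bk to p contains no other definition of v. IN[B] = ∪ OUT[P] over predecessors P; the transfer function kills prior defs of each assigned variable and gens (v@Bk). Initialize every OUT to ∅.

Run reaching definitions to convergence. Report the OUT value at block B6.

Answer: {b@B6, c@B4, d@B4, e@B6, f@B3}

Trace:
Per-block solution:
  B0: | IN={} | OUT={}
  B1: | IN={} | OUT={e@B1}
  B2: | IN={e@B1} | OUT={b@B2, c@B2, e@B1}
  B3: | IN={b@B2, c@B2, c@B4, d@B4, e@B1, e@B3, f@B3} | OUT={b@B2, c@B2, c@B4, d@B4, e@B3, f@B3}
  B4: | IN={b@B2, c@B2, c@B4, d@B4, e@B3, f@B3} | OUT={b@B2, c@B4, d@B4, e@B3, f@B3}
  B5: | IN={b@B2, c@B4, d@B4, e@B3, f@B3} | OUT={b@B5, c@B4, d@B4, e@B3, f@B3}
  B6: | IN={b@B5, c@B4, d@B4, e@B3, f@B3} | OUT={b@B6, c@B4, d@B4, e@B6, f@B3}
  B7: | IN={b@B2, b@B6, c@B2, c@B4, d@B4, e@B1, e@B3, e@B6, f@B3} | OUT={b@B2, b@B6, c@B2, c@B4, d@B4, e@B7, f@B3}

Merge at B6: IN[B6] = OUT[B5] = {b@B5, c@B4, d@B4, e@B3, f@B3}
Applying B6's transfer function to that IN value gives OUT[B6] (row B6 above).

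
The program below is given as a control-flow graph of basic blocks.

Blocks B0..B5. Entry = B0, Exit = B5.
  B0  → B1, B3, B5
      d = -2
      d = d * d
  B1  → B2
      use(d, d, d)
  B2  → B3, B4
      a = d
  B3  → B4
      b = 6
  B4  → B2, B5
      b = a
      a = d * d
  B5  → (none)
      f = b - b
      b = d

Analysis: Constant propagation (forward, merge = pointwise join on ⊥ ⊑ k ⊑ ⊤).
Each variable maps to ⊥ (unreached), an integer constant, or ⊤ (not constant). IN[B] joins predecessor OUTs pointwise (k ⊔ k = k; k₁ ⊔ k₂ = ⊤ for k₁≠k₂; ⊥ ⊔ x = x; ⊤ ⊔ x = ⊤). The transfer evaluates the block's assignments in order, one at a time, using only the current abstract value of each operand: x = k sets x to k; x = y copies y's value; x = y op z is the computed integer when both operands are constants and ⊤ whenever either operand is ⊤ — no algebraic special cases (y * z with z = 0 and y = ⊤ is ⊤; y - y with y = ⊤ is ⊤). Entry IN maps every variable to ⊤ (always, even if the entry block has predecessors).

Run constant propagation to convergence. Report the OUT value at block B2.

Answer: {a: 4, b: ⊤, c: ⊤, d: 4, e: ⊤, f: ⊤}

Working:
Fixpoint table:
  B0: | IN=(all ⊤) | OUT={d:4; rest ⊤}
  B1: | IN={d:4; rest ⊤} | OUT={d:4; rest ⊤}
  B2: | IN={d:4; rest ⊤} | OUT={a:4, d:4; rest ⊤}
  B3: | IN={d:4; rest ⊤} | OUT={b:6, d:4; rest ⊤}
  B4: | IN={d:4; rest ⊤} | OUT={a:16, d:4; rest ⊤}
  B5: | IN={d:4; rest ⊤} | OUT={b:4, d:4; rest ⊤}

Merge at B2: IN[B2] = OUT[B1] ⊔ OUT[B4] = {a: ⊤, b: ⊤, c: ⊤, d: 4, e: ⊤, f: ⊤}
Applying B2's transfer function to that IN value gives OUT[B2] (row B2 above).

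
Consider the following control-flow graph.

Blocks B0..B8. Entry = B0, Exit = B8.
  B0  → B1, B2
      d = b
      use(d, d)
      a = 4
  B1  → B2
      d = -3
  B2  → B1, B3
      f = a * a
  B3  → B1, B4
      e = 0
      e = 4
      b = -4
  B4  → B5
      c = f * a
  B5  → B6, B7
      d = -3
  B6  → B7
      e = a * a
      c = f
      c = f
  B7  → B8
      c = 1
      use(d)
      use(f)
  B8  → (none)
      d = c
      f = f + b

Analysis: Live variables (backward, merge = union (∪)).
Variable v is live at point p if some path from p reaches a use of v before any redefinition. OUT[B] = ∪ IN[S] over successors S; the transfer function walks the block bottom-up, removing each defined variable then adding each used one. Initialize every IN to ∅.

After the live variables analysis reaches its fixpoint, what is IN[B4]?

Answer: {a, b, f}

Trace:
Per-block solution:
  B0: | IN={b} | OUT={a}
  B1: | IN={a} | OUT={a}
  B2: | IN={a} | OUT={a, f}
  B3: | IN={a, f} | OUT={a, b, f}
  B4: | IN={a, b, f} | OUT={a, b, f}
  B5: | IN={a, b, f} | OUT={a, b, d, f}
  B6: | IN={a, b, d, f} | OUT={b, d, f}
  B7: | IN={b, d, f} | OUT={b, c, f}
  B8: | IN={b, c, f} | OUT={}

Merge at B4: OUT[B4] = IN[B5] = {a, b, f}
Applying B4's transfer function to that OUT value gives IN[B4] (row B4 above).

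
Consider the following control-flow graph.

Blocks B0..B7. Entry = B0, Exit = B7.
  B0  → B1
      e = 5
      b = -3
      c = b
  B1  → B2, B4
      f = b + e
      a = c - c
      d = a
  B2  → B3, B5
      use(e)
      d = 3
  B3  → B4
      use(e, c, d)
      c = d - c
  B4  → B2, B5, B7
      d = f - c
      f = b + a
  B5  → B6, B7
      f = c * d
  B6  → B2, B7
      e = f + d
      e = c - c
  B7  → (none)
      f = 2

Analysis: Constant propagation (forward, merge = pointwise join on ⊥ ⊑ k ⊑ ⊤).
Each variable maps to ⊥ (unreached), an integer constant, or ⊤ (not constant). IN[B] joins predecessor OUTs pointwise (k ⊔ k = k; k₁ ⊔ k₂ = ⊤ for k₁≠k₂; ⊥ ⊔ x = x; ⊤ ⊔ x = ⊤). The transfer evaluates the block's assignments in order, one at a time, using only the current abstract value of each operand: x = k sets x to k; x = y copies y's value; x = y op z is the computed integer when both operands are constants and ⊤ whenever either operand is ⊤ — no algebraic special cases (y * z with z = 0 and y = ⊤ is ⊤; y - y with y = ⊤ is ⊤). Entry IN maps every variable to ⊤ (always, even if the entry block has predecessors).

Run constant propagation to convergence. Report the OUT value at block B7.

Answer: {a: 0, b: -3, c: ⊤, d: ⊤, e: ⊤, f: 2}

Working:
Per-block solution:
  B0: | IN=(all ⊤) | OUT={b:-3, c:-3, e:5; rest ⊤}
  B1: | IN={b:-3, c:-3, e:5; rest ⊤} | OUT={a:0, b:-3, c:-3, d:0, e:5, f:2; rest ⊤}
  B2: | IN={a:0, b:-3; rest ⊤} | OUT={a:0, b:-3, d:3; rest ⊤}
  B3: | IN={a:0, b:-3, d:3; rest ⊤} | OUT={a:0, b:-3, d:3; rest ⊤}
  B4: | IN={a:0, b:-3; rest ⊤} | OUT={a:0, b:-3, f:-3; rest ⊤}
  B5: | IN={a:0, b:-3; rest ⊤} | OUT={a:0, b:-3; rest ⊤}
  B6: | IN={a:0, b:-3; rest ⊤} | OUT={a:0, b:-3; rest ⊤}
  B7: | IN={a:0, b:-3; rest ⊤} | OUT={a:0, b:-3, f:2; rest ⊤}

Merge at B7: IN[B7] = OUT[B4] ⊔ OUT[B5] ⊔ OUT[B6] = {a: 0, b: -3, c: ⊤, d: ⊤, e: ⊤, f: ⊤}
Applying B7's transfer function to that IN value gives OUT[B7] (row B7 above).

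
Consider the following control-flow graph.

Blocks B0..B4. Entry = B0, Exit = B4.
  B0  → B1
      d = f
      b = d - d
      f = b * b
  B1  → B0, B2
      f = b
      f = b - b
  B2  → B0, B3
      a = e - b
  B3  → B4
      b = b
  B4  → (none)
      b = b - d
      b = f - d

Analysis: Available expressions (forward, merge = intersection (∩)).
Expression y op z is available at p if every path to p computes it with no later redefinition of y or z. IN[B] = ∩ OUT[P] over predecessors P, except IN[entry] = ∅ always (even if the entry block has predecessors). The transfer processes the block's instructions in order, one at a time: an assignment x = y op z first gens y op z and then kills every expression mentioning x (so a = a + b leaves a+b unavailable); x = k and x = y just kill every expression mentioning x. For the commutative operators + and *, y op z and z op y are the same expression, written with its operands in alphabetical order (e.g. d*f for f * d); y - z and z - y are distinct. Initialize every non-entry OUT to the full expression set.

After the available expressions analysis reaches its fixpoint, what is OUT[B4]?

Converged values:
  B0: | IN={} | OUT={b*b, d-d}
  B1: | IN={b*b, d-d} | OUT={b*b, b-b, d-d}
  B2: | IN={b*b, b-b, d-d} | OUT={b*b, b-b, d-d, e-b}
  B3: | IN={b*b, b-b, d-d, e-b} | OUT={d-d}
  B4: | IN={d-d} | OUT={d-d, f-d}

Merge at B4: IN[B4] = OUT[B3] = {d-d}
Applying B4's transfer function to that IN value gives OUT[B4] (row B4 above).

Answer: {d-d, f-d}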